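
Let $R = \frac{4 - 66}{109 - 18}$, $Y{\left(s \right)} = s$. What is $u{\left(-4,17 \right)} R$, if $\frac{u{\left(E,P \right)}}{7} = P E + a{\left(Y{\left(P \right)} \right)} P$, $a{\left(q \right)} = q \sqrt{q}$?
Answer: $\frac{4216}{13} - \frac{17918 \sqrt{17}}{13} \approx -5358.6$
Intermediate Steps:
$R = - \frac{62}{91} \approx -0.68132$
$a{\left(q \right)} = q^{\frac{3}{2}}$
$u{\left(E,P \right)} = 7 P^{\frac{5}{2}} + 7 E P$ ($u{\left(E,P \right)} = 7 \left(P E + P^{\frac{3}{2}} P\right) = 7 \left(E P + P^{\frac{5}{2}}\right) = 7 \left(P^{\frac{5}{2}} + E P\right) = 7 P^{\frac{5}{2}} + 7 E P$)
$u{\left(-4,17 \right)} R = 7 \cdot 17 \left(-4 + 17^{\frac{3}{2}}\right) \left(- \frac{62}{91}\right) = 7 \cdot 17 \left(-4 + 17 \sqrt{17}\right) \left(- \frac{62}{91}\right) = \left(-476 + 2023 \sqrt{17}\right) \left(- \frac{62}{91}\right) = \frac{4216}{13} - \frac{17918 \sqrt{17}}{13}$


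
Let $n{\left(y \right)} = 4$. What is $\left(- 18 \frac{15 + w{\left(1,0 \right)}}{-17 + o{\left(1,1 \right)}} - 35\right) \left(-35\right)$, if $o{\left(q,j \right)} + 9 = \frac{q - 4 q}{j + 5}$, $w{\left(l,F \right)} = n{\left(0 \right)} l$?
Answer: $\frac{40985}{53} \approx 773.3$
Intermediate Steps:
$w{\left(l,F \right)} = 4 l$
$o{\left(q,j \right)} = -9 - \frac{3 q}{5 + j}$ ($o{\left(q,j \right)} = -9 + \frac{q - 4 q}{j + 5} = -9 + \frac{\left(-3\right) q}{5 + j} = -9 - \frac{3 q}{5 + j}$)
$\left(- 18 \frac{15 + w{\left(1,0 \right)}}{-17 + o{\left(1,1 \right)}} - 35\right) \left(-35\right) = \left(- 18 \frac{15 + 4 \cdot 1}{-17 + \frac{3 \left(-15 - 1 - 3\right)}{5 + 1}} - 35\right) \left(-35\right) = \left(- 18 \frac{15 + 4}{-17 + \frac{3 \left(-15 - 1 - 3\right)}{6}} - 35\right) \left(-35\right) = \left(- 18 \frac{19}{-17 + 3 \cdot \frac{1}{6} \left(-19\right)} - 35\right) \left(-35\right) = \left(- 18 \frac{19}{-17 - \frac{19}{2}} - 35\right) \left(-35\right) = \left(- 18 \frac{19}{- \frac{53}{2}} - 35\right) \left(-35\right) = \left(- 18 \cdot 19 \left(- \frac{2}{53}\right) - 35\right) \left(-35\right) = \left(\left(-18\right) \left(- \frac{38}{53}\right) - 35\right) \left(-35\right) = \left(\frac{684}{53} - 35\right) \left(-35\right) = \left(- \frac{1171}{53}\right) \left(-35\right) = \frac{40985}{53}$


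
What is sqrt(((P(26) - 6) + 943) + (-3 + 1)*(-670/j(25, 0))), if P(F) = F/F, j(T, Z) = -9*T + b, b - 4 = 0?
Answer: sqrt(45516718)/221 ≈ 30.528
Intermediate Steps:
b = 4 (b = 4 + 0 = 4)
j(T, Z) = 4 - 9*T (j(T, Z) = -9*T + 4 = 4 - 9*T)
P(F) = 1
sqrt(((P(26) - 6) + 943) + (-3 + 1)*(-670/j(25, 0))) = sqrt(((1 - 6) + 943) + (-3 + 1)*(-670/(4 - 9*25))) = sqrt((-5 + 943) - (-1340)/(4 - 225)) = sqrt(938 - (-1340)/(-221)) = sqrt(938 - (-1340)*(-1)/221) = sqrt(938 - 2*670/221) = sqrt(938 - 1340/221) = sqrt(205958/221) = sqrt(45516718)/221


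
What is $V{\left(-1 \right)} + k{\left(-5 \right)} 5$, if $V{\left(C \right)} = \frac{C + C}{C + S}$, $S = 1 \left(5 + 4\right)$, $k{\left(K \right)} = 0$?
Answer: $- \frac{1}{4} \approx -0.25$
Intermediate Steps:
$S = 9$ ($S = 1 \cdot 9 = 9$)
$V{\left(C \right)} = \frac{2 C}{9 + C}$ ($V{\left(C \right)} = \frac{C + C}{C + 9} = \frac{2 C}{9 + C}$)
$V{\left(-1 \right)} + k{\left(-5 \right)} 5 = 2 \left(-1\right) \frac{1}{9 - 1} + 0 \cdot 5 = 2 \left(-1\right) \frac{1}{8} + 0 = - \frac{1}{4} + 0 = - \frac{1}{4}$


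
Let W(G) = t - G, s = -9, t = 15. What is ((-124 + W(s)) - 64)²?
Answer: 26896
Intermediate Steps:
W(G) = 15 - G
((-124 + W(s)) - 64)² = ((-124 + (15 - 1*(-9))) - 64)² = ((-124 + (15 + 9)) - 64)² = ((-124 + 24) - 64)² = (-100 - 64)² = (-164)² = 26896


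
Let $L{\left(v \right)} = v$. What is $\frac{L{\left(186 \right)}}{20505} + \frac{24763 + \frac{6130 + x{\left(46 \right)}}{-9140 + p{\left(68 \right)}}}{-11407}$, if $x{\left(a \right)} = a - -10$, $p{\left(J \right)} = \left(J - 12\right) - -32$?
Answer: $- \frac{762826523491}{352877940470} \approx -2.1617$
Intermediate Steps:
$p{\left(J \right)} = 20 + J$ ($p{\left(J \right)} = \left(J - 12\right) + 32 = \left(-12 + J\right) + 32 = 20 + J$)
$x{\left(a \right)} = 10 + a$ ($x{\left(a \right)} = a + 10 = 10 + a$)
$\frac{L{\left(186 \right)}}{20505} + \frac{24763 + \frac{6130 + x{\left(46 \right)}}{-9140 + p{\left(68 \right)}}}{-11407} = \frac{186}{20505} + \frac{24763 + \frac{6130 + \left(10 + 46\right)}{-9140 + \left(20 + 68\right)}}{-11407} = 186 \cdot \frac{1}{20505} + \left(24763 + \frac{6130 + 56}{-9140 + 88}\right) \left(- \frac{1}{11407}\right) = \frac{62}{6835} + \left(24763 + \frac{6186}{-9052}\right) \left(- \frac{1}{11407}\right) = \frac{62}{6835} + \left(24763 + 6186 \left(- \frac{1}{9052}\right)\right) \left(- \frac{1}{11407}\right) = \frac{62}{6835} + \left(24763 - \frac{3093}{4526}\right) \left(- \frac{1}{11407}\right) = \frac{62}{6835} + \frac{112074245}{4526} \left(- \frac{1}{11407}\right) = \frac{62}{6835} - \frac{112074245}{51628082} = - \frac{762826523491}{352877940470}$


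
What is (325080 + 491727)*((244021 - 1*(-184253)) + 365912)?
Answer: 648696684102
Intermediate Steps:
(325080 + 491727)*((244021 - 1*(-184253)) + 365912) = 816807*((244021 + 184253) + 365912) = 816807*(428274 + 365912) = 816807*794186 = 648696684102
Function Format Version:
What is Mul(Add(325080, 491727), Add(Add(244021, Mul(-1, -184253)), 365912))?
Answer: 648696684102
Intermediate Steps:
Mul(Add(325080, 491727), Add(Add(244021, Mul(-1, -184253)), 365912)) = Mul(816807, Add(Add(244021, 184253), 365912)) = Mul(816807, Add(428274, 365912)) = Mul(816807, 794186) = 648696684102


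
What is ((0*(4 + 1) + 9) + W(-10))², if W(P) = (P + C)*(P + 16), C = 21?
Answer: 5625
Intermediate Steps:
W(P) = (16 + P)*(21 + P) (W(P) = (P + 21)*(P + 16) = (21 + P)*(16 + P) = (16 + P)*(21 + P))
((0*(4 + 1) + 9) + W(-10))² = ((0*(4 + 1) + 9) + (336 + (-10)² + 37*(-10)))² = ((0*5 + 9) + (336 + 100 - 370))² = ((0 + 9) + 66)² = (9 + 66)² = 75² = 5625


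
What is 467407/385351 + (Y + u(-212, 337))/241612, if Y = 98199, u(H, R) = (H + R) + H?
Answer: 5383524907/3325193779 ≈ 1.6190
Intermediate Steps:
u(H, R) = R + 2*H
467407/385351 + (Y + u(-212, 337))/241612 = 467407/385351 + (98199 + (337 + 2*(-212)))/241612 = 467407*(1/385351) + (98199 + (337 - 424))*(1/241612) = 467407/385351 + (98199 - 87)*(1/241612) = 467407/385351 + 98112*(1/241612) = 467407/385351 + 3504/8629 = 5383524907/3325193779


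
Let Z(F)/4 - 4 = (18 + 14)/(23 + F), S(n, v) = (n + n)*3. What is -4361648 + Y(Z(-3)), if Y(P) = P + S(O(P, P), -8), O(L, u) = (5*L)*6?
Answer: -21787968/5 ≈ -4.3576e+6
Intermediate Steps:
O(L, u) = 30*L
S(n, v) = 6*n (S(n, v) = (2*n)*3 = 6*n)
Z(F) = 16 + 128/(23 + F) (Z(F) = 16 + 4*((18 + 14)/(23 + F)) = 16 + 4*(32/(23 + F)) = 16 + 128/(23 + F))
Y(P) = 181*P (Y(P) = P + 6*(30*P) = P + 180*P = 181*P)
-4361648 + Y(Z(-3)) = -4361648 + 181*(16*(31 - 3)/(23 - 3)) = -4361648 + 181*(16*28/20) = -4361648 + 181*(16*(1/20)*28) = -4361648 + 181*(112/5) = -4361648 + 20272/5 = -21787968/5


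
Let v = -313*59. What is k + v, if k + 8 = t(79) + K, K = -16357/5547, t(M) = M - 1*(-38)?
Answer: -101848183/5547 ≈ -18361.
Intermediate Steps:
v = -18467
t(M) = 38 + M (t(M) = M + 38 = 38 + M)
K = -16357/5547 (K = -16357*1/5547 = -16357/5547 ≈ -2.9488)
k = 588266/5547 (k = -8 + ((38 + 79) - 16357/5547) = -8 + (117 - 16357/5547) = -8 + 632642/5547 = 588266/5547 ≈ 106.05)
k + v = 588266/5547 - 18467 = -101848183/5547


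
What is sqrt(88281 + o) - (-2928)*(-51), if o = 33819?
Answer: -149328 + 10*sqrt(1221) ≈ -1.4898e+5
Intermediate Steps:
sqrt(88281 + o) - (-2928)*(-51) = sqrt(88281 + 33819) - (-2928)*(-51) = sqrt(122100) - 1*149328 = 10*sqrt(1221) - 149328 = -149328 + 10*sqrt(1221)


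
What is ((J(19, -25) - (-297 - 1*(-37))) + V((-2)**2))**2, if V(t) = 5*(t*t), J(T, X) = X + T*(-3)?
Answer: 66564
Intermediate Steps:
J(T, X) = X - 3*T
V(t) = 5*t**2
((J(19, -25) - (-297 - 1*(-37))) + V((-2)**2))**2 = (((-25 - 3*19) - (-297 - 1*(-37))) + 5*((-2)**2)**2)**2 = (((-25 - 57) - (-297 + 37)) + 5*4**2)**2 = ((-82 - 1*(-260)) + 5*16)**2 = ((-82 + 260) + 80)**2 = (178 + 80)**2 = 258**2 = 66564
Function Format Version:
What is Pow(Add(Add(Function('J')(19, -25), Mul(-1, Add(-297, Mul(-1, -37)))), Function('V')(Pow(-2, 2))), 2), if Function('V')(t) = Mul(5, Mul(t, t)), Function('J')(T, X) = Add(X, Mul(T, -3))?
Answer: 66564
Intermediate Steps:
Function('J')(T, X) = Add(X, Mul(-3, T))
Function('V')(t) = Mul(5, Pow(t, 2))
Pow(Add(Add(Function('J')(19, -25), Mul(-1, Add(-297, Mul(-1, -37)))), Function('V')(Pow(-2, 2))), 2) = Pow(Add(Add(Add(-25, Mul(-3, 19)), Mul(-1, Add(-297, Mul(-1, -37)))), Mul(5, Pow(Pow(-2, 2), 2))), 2) = Pow(Add(Add(Add(-25, -57), Mul(-1, Add(-297, 37))), Mul(5, Pow(4, 2))), 2) = Pow(Add(Add(-82, Mul(-1, -260)), Mul(5, 16)), 2) = Pow(Add(Add(-82, 260), 80), 2) = Pow(Add(178, 80), 2) = Pow(258, 2) = 66564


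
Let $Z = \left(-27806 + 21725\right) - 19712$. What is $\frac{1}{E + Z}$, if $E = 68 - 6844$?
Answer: $- \frac{1}{32569} \approx -3.0704 \cdot 10^{-5}$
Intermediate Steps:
$Z = -25793$ ($Z = -6081 - 19712 = -25793$)
$E = -6776$ ($E = 68 - 6844 = -6776$)
$\frac{1}{E + Z} = \frac{1}{-6776 - 25793} = \frac{1}{-32569} = - \frac{1}{32569}$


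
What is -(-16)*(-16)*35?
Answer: -8960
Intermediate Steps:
-(-16)*(-16)*35 = -8*32*35 = -256*35 = -8960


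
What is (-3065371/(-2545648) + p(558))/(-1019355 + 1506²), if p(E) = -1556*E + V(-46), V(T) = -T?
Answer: -2210133619525/3178702290288 ≈ -0.69529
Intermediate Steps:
p(E) = 46 - 1556*E (p(E) = -1556*E - 1*(-46) = -1556*E + 46 = 46 - 1556*E)
(-3065371/(-2545648) + p(558))/(-1019355 + 1506²) = (-3065371/(-2545648) + (46 - 1556*558))/(-1019355 + 1506²) = (-3065371*(-1/2545648) + (46 - 868248))/(-1019355 + 2268036) = (3065371/2545648 - 868202)/1248681 = -2210133619525/2545648*1/1248681 = -2210133619525/3178702290288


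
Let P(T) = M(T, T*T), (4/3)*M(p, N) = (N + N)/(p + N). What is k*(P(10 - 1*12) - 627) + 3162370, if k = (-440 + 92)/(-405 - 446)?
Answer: 2690959718/851 ≈ 3.1621e+6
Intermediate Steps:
k = 348/851 (k = -348/(-851) = -348*(-1/851) = 348/851 ≈ 0.40893)
M(p, N) = 3*N/(2*(N + p)) (M(p, N) = 3*((N + N)/(p + N))/4 = 3*((2*N)/(N + p))/4 = 3*(2*N/(N + p))/4 = 3*N/(2*(N + p)))
P(T) = 3*T²/(2*(T + T²)) (P(T) = 3*(T*T)/(2*(T*T + T)) = 3*T²/(2*(T² + T)) = 3*T²/(2*(T + T²)))
k*(P(10 - 1*12) - 627) + 3162370 = 348*(3*(10 - 1*12)/(2*(1 + (10 - 1*12))) - 627)/851 + 3162370 = 348*(3*(10 - 12)/(2*(1 + (10 - 12))) - 627)/851 + 3162370 = 348*((3/2)*(-2)/(1 - 2) - 627)/851 + 3162370 = 348*((3/2)*(-2)/(-1) - 627)/851 + 3162370 = 348*((3/2)*(-2)*(-1) - 627)/851 + 3162370 = 348*(3 - 627)/851 + 3162370 = (348/851)*(-624) + 3162370 = -217152/851 + 3162370 = 2690959718/851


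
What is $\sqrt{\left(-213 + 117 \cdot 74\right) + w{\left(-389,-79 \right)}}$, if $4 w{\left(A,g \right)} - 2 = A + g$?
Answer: $\frac{\sqrt{33314}}{2} \approx 91.261$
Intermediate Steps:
$w{\left(A,g \right)} = \frac{1}{2} + \frac{A}{4} + \frac{g}{4}$ ($w{\left(A,g \right)} = \frac{1}{2} + \frac{A + g}{4} = \frac{1}{2} + \left(\frac{A}{4} + \frac{g}{4}\right) = \frac{1}{2} + \frac{A}{4} + \frac{g}{4}$)
$\sqrt{\left(-213 + 117 \cdot 74\right) + w{\left(-389,-79 \right)}} = \sqrt{\left(-213 + 117 \cdot 74\right) + \left(\frac{1}{2} + \frac{1}{4} \left(-389\right) + \frac{1}{4} \left(-79\right)\right)} = \sqrt{\left(-213 + 8658\right) - \frac{233}{2}} = \sqrt{8445 - \frac{233}{2}} = \sqrt{\frac{16657}{2}} = \frac{\sqrt{33314}}{2}$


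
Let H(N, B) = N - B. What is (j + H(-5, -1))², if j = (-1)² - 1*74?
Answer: 5929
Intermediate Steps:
j = -73 (j = 1 - 74 = -73)
(j + H(-5, -1))² = (-73 + (-5 - 1*(-1)))² = (-73 + (-5 + 1))² = (-73 - 4)² = (-77)² = 5929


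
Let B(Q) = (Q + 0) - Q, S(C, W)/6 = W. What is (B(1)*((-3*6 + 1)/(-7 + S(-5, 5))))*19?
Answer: 0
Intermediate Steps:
S(C, W) = 6*W
B(Q) = 0 (B(Q) = Q - Q = 0)
(B(1)*((-3*6 + 1)/(-7 + S(-5, 5))))*19 = (0*((-3*6 + 1)/(-7 + 6*5)))*19 = (0*((-18 + 1)/(-7 + 30)))*19 = (0*(-17/23))*19 = 0*19 = 0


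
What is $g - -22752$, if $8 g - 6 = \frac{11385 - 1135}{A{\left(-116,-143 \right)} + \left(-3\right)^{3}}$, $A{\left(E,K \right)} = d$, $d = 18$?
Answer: $\frac{406987}{18} \approx 22610.0$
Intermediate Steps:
$A{\left(E,K \right)} = 18$
$g = - \frac{2549}{18}$ ($g = \frac{3}{4} + \frac{\left(11385 - 1135\right) \frac{1}{18 + \left(-3\right)^{3}}}{8} = \frac{3}{4} + \frac{10250 \frac{1}{18 - 27}}{8} = \frac{3}{4} + \frac{10250 \frac{1}{-9}}{8} = \frac{3}{4} + \frac{10250 \left(- \frac{1}{9}\right)}{8} = \frac{3}{4} + \frac{1}{8} \left(- \frac{10250}{9}\right) = \frac{3}{4} - \frac{5125}{36} = - \frac{2549}{18} \approx -141.61$)
$g - -22752 = - \frac{2549}{18} - -22752 = - \frac{2549}{18} + 22752 = \frac{406987}{18}$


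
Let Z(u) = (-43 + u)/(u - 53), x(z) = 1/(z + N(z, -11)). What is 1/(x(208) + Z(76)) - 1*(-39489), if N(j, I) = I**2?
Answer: 429647887/10880 ≈ 39490.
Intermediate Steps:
x(z) = 1/(121 + z) (x(z) = 1/(z + (-11)**2) = 1/(z + 121) = 1/(121 + z))
Z(u) = (-43 + u)/(-53 + u)
1/(x(208) + Z(76)) - 1*(-39489) = 1/(1/(121 + 208) + (-43 + 76)/(-53 + 76)) - 1*(-39489) = 1/(1/329 + 33/23) + 39489 = 1/(10880/7567) + 39489 = 7567/10880 + 39489 = 429647887/10880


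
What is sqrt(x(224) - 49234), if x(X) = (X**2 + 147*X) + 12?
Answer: sqrt(33882) ≈ 184.07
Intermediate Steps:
x(X) = 12 + X**2 + 147*X
sqrt(x(224) - 49234) = sqrt((12 + 224**2 + 147*224) - 49234) = sqrt((12 + 50176 + 32928) - 49234) = sqrt(83116 - 49234) = sqrt(33882)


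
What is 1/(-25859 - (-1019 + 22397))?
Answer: -1/47237 ≈ -2.1170e-5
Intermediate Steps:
1/(-25859 - (-1019 + 22397)) = 1/(-25859 - 1*21378) = 1/(-25859 - 21378) = 1/(-47237) = -1/47237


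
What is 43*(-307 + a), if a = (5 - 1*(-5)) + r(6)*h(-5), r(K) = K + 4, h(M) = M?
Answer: -14921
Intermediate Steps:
r(K) = 4 + K
a = -40 (a = (5 - 1*(-5)) + (4 + 6)*(-5) = (5 + 5) + 10*(-5) = 10 - 50 = -40)
43*(-307 + a) = 43*(-307 - 40) = 43*(-347) = -14921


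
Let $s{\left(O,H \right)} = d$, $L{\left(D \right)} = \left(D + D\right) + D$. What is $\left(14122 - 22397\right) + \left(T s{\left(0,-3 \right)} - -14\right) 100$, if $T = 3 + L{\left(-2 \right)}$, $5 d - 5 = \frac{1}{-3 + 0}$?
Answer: $-7155$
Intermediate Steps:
$L{\left(D \right)} = 3 D$ ($L{\left(D \right)} = 2 D + D = 3 D$)
$d = \frac{14}{15}$ ($d = 1 + \frac{1}{5 \left(-3 + 0\right)} = 1 + \frac{1}{5 \left(-3\right)} = 1 + \frac{1}{5} \left(- \frac{1}{3}\right) = 1 - \frac{1}{15} = \frac{14}{15} \approx 0.93333$)
$T = -3$ ($T = 3 + 3 \left(-2\right) = 3 - 6 = -3$)
$s{\left(O,H \right)} = \frac{14}{15}$
$\left(14122 - 22397\right) + \left(T s{\left(0,-3 \right)} - -14\right) 100 = \left(14122 - 22397\right) + \left(\left(-3\right) \frac{14}{15} - -14\right) 100 = -8275 + \left(- \frac{14}{5} + 14\right) 100 = -8275 + \frac{56}{5} \cdot 100 = -8275 + 1120 = -7155$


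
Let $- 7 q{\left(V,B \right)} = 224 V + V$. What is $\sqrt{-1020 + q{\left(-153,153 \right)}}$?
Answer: $\frac{\sqrt{190995}}{7} \approx 62.433$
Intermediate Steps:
$q{\left(V,B \right)} = - \frac{225 V}{7}$ ($q{\left(V,B \right)} = - \frac{224 V + V}{7} = - \frac{225 V}{7}$)
$\sqrt{-1020 + q{\left(-153,153 \right)}} = \sqrt{-1020 - - \frac{34425}{7}} = \sqrt{-1020 + \frac{34425}{7}} = \sqrt{\frac{27285}{7}} = \frac{\sqrt{190995}}{7}$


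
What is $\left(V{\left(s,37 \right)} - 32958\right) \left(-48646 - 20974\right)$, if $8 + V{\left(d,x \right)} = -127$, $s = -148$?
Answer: $2303934660$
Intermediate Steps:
$V{\left(d,x \right)} = -135$ ($V{\left(d,x \right)} = -8 - 127 = -135$)
$\left(V{\left(s,37 \right)} - 32958\right) \left(-48646 - 20974\right) = \left(-135 - 32958\right) \left(-48646 - 20974\right) = \left(-33093\right) \left(-69620\right) = 2303934660$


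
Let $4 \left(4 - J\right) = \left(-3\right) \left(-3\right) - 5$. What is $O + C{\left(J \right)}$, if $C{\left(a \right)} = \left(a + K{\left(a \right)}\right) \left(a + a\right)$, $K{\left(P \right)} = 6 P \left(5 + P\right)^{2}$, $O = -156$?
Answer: $6774$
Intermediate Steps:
$J = 3$ ($J = 4 - \frac{\left(-3\right) \left(-3\right) - 5}{4} = 4 - \frac{9 - 5}{4} = 4 - 1 = 3$)
$K{\left(P \right)} = 6 P \left(5 + P\right)^{2}$
$C{\left(a \right)} = 2 a \left(a + 6 a \left(5 + a\right)^{2}\right)$ ($C{\left(a \right)} = \left(a + 6 a \left(5 + a\right)^{2}\right) \left(a + a\right) = \left(a + 6 a \left(5 + a\right)^{2}\right) 2 a = 2 a \left(a + 6 a \left(5 + a\right)^{2}\right)$)
$O + C{\left(J \right)} = -156 + 3^{2} \left(2 + 12 \left(5 + 3\right)^{2}\right) = -156 + 9 \left(2 + 12 \cdot 8^{2}\right) = -156 + 9 \left(2 + 12 \cdot 64\right) = -156 + 9 \left(2 + 768\right) = -156 + 9 \cdot 770 = -156 + 6930 = 6774$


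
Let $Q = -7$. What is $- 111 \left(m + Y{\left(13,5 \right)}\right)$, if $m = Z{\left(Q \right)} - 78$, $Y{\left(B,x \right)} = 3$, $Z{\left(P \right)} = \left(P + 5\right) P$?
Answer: $6771$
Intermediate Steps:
$Z{\left(P \right)} = P \left(5 + P\right)$ ($Z{\left(P \right)} = \left(5 + P\right) P = P \left(5 + P\right)$)
$m = -64$ ($m = - 7 \left(5 - 7\right) - 78 = \left(-7\right) \left(-2\right) - 78 = 14 - 78 = -64$)
$- 111 \left(m + Y{\left(13,5 \right)}\right) = - 111 \left(-64 + 3\right) = \left(-111\right) \left(-61\right) = 6771$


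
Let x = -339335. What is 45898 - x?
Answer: 385233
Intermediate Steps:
45898 - x = 45898 - 1*(-339335) = 45898 + 339335 = 385233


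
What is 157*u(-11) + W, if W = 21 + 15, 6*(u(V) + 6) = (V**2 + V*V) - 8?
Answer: 5217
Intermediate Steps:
u(V) = -22/3 + V**2/3 (u(V) = -6 + ((V**2 + V*V) - 8)/6 = -6 + ((V**2 + V**2) - 8)/6 = -6 + (2*V**2 - 8)/6 = -6 + (-8 + 2*V**2)/6 = -6 + (-4/3 + V**2/3) = -22/3 + V**2/3)
W = 36
157*u(-11) + W = 157*(-22/3 + (1/3)*(-11)**2) + 36 = 157*(-22/3 + (1/3)*121) + 36 = 157*(-22/3 + 121/3) + 36 = 157*33 + 36 = 5181 + 36 = 5217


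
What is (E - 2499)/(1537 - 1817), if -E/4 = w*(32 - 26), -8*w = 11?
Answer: 1233/140 ≈ 8.8071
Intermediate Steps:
w = -11/8 (w = -⅛*11 = -11/8 ≈ -1.3750)
E = 33 (E = -(-11)*(32 - 26)/2 = -(-11)*6/2 = -4*(-33/4) = 33)
(E - 2499)/(1537 - 1817) = (33 - 2499)/(1537 - 1817) = -2466/(-280) = -2466*(-1/280) = 1233/140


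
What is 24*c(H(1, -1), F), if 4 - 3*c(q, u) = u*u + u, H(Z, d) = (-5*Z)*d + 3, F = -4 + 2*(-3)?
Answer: -688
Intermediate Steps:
F = -10 (F = -4 - 6 = -10)
H(Z, d) = 3 - 5*Z*d (H(Z, d) = -5*Z*d + 3 = 3 - 5*Z*d)
c(q, u) = 4/3 - u/3 - u²/3 (c(q, u) = 4/3 - (u*u + u)/3 = 4/3 - (u² + u)/3 = 4/3 - (u + u²)/3 = 4/3 + (-u/3 - u²/3) = 4/3 - u/3 - u²/3)
24*c(H(1, -1), F) = 24*(4/3 - ⅓*(-10) - ⅓*(-10)²) = 24*(4/3 + 10/3 - ⅓*100) = 24*(4/3 + 10/3 - 100/3) = 24*(-86/3) = -688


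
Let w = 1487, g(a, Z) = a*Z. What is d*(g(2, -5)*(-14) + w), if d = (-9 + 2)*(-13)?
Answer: 148057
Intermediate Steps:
g(a, Z) = Z*a
d = 91 (d = -7*(-13) = 91)
d*(g(2, -5)*(-14) + w) = 91*(-5*2*(-14) + 1487) = 91*(-10*(-14) + 1487) = 91*(140 + 1487) = 91*1627 = 148057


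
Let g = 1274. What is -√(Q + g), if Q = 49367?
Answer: -√50641 ≈ -225.04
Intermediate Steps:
-√(Q + g) = -√(49367 + 1274) = -√50641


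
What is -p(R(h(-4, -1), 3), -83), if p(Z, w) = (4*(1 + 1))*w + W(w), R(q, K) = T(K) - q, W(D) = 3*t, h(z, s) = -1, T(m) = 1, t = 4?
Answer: 652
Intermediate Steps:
W(D) = 12 (W(D) = 3*4 = 12)
R(q, K) = 1 - q
p(Z, w) = 12 + 8*w (p(Z, w) = (4*(1 + 1))*w + 12 = (4*2)*w + 12 = 8*w + 12 = 12 + 8*w)
-p(R(h(-4, -1), 3), -83) = -(12 + 8*(-83)) = -(12 - 664) = -1*(-652) = 652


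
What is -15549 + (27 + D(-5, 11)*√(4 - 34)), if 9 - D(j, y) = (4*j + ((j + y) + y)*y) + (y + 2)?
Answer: -15522 - 171*I*√30 ≈ -15522.0 - 936.61*I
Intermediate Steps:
D(j, y) = 7 - y - 4*j - y*(j + 2*y) (D(j, y) = 9 - ((4*j + ((j + y) + y)*y) + (y + 2)) = 9 - ((4*j + (j + 2*y)*y) + (2 + y)) = 9 - ((4*j + y*(j + 2*y)) + (2 + y)) = 9 - (2 + y + 4*j + y*(j + 2*y)) = 9 + (-2 - y - 4*j - y*(j + 2*y)) = 7 - y - 4*j - y*(j + 2*y))
-15549 + (27 + D(-5, 11)*√(4 - 34)) = -15549 + (27 + (7 - 1*11 - 4*(-5) - 2*11² - 1*(-5)*11)*√(4 - 34)) = -15549 + (27 + (7 - 11 + 20 - 2*121 + 55)*√(-30)) = -15549 + (27 + (7 - 11 + 20 - 242 + 55)*(I*√30)) = -15549 + (27 - 171*I*√30) = -15522 - 171*I*√30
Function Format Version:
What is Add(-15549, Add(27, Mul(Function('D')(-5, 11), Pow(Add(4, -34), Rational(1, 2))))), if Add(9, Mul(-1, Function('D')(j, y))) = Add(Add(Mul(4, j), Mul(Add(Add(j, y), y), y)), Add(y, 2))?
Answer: Add(-15522, Mul(-171, I, Pow(30, Rational(1, 2)))) ≈ Add(-15522., Mul(-936.61, I))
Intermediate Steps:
Function('D')(j, y) = Add(7, Mul(-1, y), Mul(-4, j), Mul(-1, y, Add(j, Mul(2, y)))) (Function('D')(j, y) = Add(9, Mul(-1, Add(Add(Mul(4, j), Mul(Add(Add(j, y), y), y)), Add(y, 2)))) = Add(9, Mul(-1, Add(Add(Mul(4, j), Mul(Add(j, Mul(2, y)), y)), Add(2, y)))) = Add(9, Mul(-1, Add(Add(Mul(4, j), Mul(y, Add(j, Mul(2, y)))), Add(2, y)))) = Add(9, Mul(-1, Add(2, y, Mul(4, j), Mul(y, Add(j, Mul(2, y)))))) = Add(9, Add(-2, Mul(-1, y), Mul(-4, j), Mul(-1, y, Add(j, Mul(2, y))))) = Add(7, Mul(-1, y), Mul(-4, j), Mul(-1, y, Add(j, Mul(2, y)))))
Add(-15549, Add(27, Mul(Function('D')(-5, 11), Pow(Add(4, -34), Rational(1, 2))))) = Add(-15549, Add(27, Mul(Add(7, Mul(-1, 11), Mul(-4, -5), Mul(-2, Pow(11, 2)), Mul(-1, -5, 11)), Pow(Add(4, -34), Rational(1, 2))))) = Add(-15549, Add(27, Mul(Add(7, -11, 20, Mul(-2, 121), 55), Pow(-30, Rational(1, 2))))) = Add(-15549, Add(27, Mul(Add(7, -11, 20, -242, 55), Mul(I, Pow(30, Rational(1, 2)))))) = Add(-15549, Add(27, Mul(-171, Mul(I, Pow(30, Rational(1, 2)))))) = Add(-15549, Add(27, Mul(-171, I, Pow(30, Rational(1, 2))))) = Add(-15522, Mul(-171, I, Pow(30, Rational(1, 2))))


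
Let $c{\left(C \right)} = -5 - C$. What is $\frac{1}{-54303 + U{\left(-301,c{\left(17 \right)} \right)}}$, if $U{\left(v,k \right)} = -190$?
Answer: $- \frac{1}{54493} \approx -1.8351 \cdot 10^{-5}$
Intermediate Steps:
$\frac{1}{-54303 + U{\left(-301,c{\left(17 \right)} \right)}} = \frac{1}{-54303 - 190} = \frac{1}{-54493} = - \frac{1}{54493}$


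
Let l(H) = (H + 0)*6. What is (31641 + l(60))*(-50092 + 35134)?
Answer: -478670958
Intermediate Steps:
l(H) = 6*H (l(H) = H*6 = 6*H)
(31641 + l(60))*(-50092 + 35134) = (31641 + 6*60)*(-50092 + 35134) = (31641 + 360)*(-14958) = 32001*(-14958) = -478670958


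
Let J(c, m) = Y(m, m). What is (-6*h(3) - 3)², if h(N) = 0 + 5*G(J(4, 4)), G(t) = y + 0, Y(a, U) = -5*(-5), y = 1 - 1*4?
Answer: 7569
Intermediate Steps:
y = -3 (y = 1 - 4 = -3)
Y(a, U) = 25
J(c, m) = 25
G(t) = -3 (G(t) = -3 + 0 = -3)
h(N) = -15 (h(N) = 0 + 5*(-3) = 0 - 15 = -15)
(-6*h(3) - 3)² = (-6*(-15) - 3)² = (90 - 3)² = 87² = 7569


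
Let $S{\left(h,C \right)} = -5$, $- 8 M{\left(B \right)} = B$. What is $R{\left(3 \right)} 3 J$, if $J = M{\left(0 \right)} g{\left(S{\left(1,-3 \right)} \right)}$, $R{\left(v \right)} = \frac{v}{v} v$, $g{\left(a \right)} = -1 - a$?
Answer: $0$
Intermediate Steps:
$M{\left(B \right)} = - \frac{B}{8}$
$R{\left(v \right)} = v$ ($R{\left(v \right)} = 1 v = v$)
$J = 0$ ($J = \left(- \frac{1}{8}\right) 0 \left(-1 - -5\right) = 0 \left(-1 + 5\right) = 0 \cdot 4 = 0$)
$R{\left(3 \right)} 3 J = 3 \cdot 3 \cdot 0 = 9 \cdot 0 = 0$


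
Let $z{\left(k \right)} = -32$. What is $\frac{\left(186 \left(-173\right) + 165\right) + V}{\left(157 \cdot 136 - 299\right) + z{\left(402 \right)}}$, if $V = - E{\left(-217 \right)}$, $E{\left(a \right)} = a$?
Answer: $- \frac{31796}{21021} \approx -1.5126$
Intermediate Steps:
$V = 217$ ($V = \left(-1\right) \left(-217\right) = 217$)
$\frac{\left(186 \left(-173\right) + 165\right) + V}{\left(157 \cdot 136 - 299\right) + z{\left(402 \right)}} = \frac{\left(186 \left(-173\right) + 165\right) + 217}{\left(157 \cdot 136 - 299\right) - 32} = \frac{\left(-32178 + 165\right) + 217}{\left(21352 - 299\right) - 32} = \frac{-32013 + 217}{21053 - 32} = - \frac{31796}{21021}$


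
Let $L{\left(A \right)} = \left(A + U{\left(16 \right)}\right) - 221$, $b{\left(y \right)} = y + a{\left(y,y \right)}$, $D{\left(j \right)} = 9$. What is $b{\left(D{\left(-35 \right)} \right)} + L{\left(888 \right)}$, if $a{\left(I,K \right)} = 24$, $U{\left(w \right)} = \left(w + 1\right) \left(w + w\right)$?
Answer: $1244$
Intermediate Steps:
$U{\left(w \right)} = 2 w \left(1 + w\right)$ ($U{\left(w \right)} = \left(1 + w\right) 2 w = 2 w \left(1 + w\right)$)
$b{\left(y \right)} = 24 + y$ ($b{\left(y \right)} = y + 24 = 24 + y$)
$L{\left(A \right)} = 323 + A$ ($L{\left(A \right)} = \left(A + 2 \cdot 16 \left(1 + 16\right)\right) - 221 = \left(A + 2 \cdot 16 \cdot 17\right) - 221 = \left(A + 544\right) - 221 = \left(544 + A\right) - 221 = 323 + A$)
$b{\left(D{\left(-35 \right)} \right)} + L{\left(888 \right)} = \left(24 + 9\right) + \left(323 + 888\right) = 33 + 1211 = 1244$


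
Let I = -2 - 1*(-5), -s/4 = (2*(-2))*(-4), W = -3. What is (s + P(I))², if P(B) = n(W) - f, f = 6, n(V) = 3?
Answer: 4489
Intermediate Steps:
s = -64 (s = -4*2*(-2)*(-4) = -(-16)*(-4) = -4*16 = -64)
I = 3 (I = -2 + 5 = 3)
P(B) = -3 (P(B) = 3 - 1*6 = 3 - 6 = -3)
(s + P(I))² = (-64 - 3)² = (-67)² = 4489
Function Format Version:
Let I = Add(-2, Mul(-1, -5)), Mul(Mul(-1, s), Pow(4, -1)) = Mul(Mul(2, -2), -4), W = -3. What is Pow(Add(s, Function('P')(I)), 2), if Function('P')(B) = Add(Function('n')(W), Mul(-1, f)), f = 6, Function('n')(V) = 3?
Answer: 4489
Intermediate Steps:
s = -64 (s = Mul(-4, Mul(Mul(2, -2), -4)) = Mul(-4, Mul(-4, -4)) = Mul(-4, 16) = -64)
I = 3 (I = Add(-2, 5) = 3)
Function('P')(B) = -3 (Function('P')(B) = Add(3, Mul(-1, 6)) = Add(3, -6) = -3)
Pow(Add(s, Function('P')(I)), 2) = Pow(Add(-64, -3), 2) = Pow(-67, 2) = 4489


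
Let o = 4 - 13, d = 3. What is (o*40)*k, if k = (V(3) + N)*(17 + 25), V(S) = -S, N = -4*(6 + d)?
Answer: 589680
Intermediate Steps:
o = -9
N = -36 (N = -4*(6 + 3) = -4*9 = -36)
k = -1638 (k = (-1*3 - 36)*(17 + 25) = (-3 - 36)*42 = -39*42 = -1638)
(o*40)*k = -9*40*(-1638) = -360*(-1638) = 589680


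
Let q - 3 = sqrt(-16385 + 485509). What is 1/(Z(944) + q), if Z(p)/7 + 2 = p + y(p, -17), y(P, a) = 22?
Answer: 6751/45106877 - 2*sqrt(117281)/45106877 ≈ 0.00013448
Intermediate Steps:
q = 3 + 2*sqrt(117281) (q = 3 + sqrt(-16385 + 485509) = 3 + sqrt(469124) = 3 + 2*sqrt(117281) ≈ 687.93)
Z(p) = 140 + 7*p (Z(p) = -14 + 7*(p + 22) = -14 + 7*(22 + p) = -14 + (154 + 7*p) = 140 + 7*p)
1/(Z(944) + q) = 1/((140 + 7*944) + (3 + 2*sqrt(117281))) = 1/((140 + 6608) + (3 + 2*sqrt(117281))) = 1/(6748 + (3 + 2*sqrt(117281))) = 1/(6751 + 2*sqrt(117281))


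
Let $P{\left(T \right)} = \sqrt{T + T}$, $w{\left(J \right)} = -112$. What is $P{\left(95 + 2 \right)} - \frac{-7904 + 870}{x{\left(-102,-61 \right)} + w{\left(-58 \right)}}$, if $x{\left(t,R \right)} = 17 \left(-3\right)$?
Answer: $- \frac{7034}{163} + \sqrt{194} \approx -29.225$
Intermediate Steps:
$P{\left(T \right)} = \sqrt{2} \sqrt{T}$ ($P{\left(T \right)} = \sqrt{2 T} = \sqrt{2} \sqrt{T}$)
$x{\left(t,R \right)} = -51$
$P{\left(95 + 2 \right)} - \frac{-7904 + 870}{x{\left(-102,-61 \right)} + w{\left(-58 \right)}} = \sqrt{2} \sqrt{95 + 2} - \frac{-7904 + 870}{-51 - 112} = \sqrt{2} \sqrt{97} - - \frac{7034}{-163} = \sqrt{194} - \left(-7034\right) \left(- \frac{1}{163}\right) = \sqrt{194} - \frac{7034}{163} = - \frac{7034}{163} + \sqrt{194}$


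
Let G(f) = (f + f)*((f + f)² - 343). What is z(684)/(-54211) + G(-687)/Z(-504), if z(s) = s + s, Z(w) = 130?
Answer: -70297310444001/3523715 ≈ -1.9950e+7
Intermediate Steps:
z(s) = 2*s
G(f) = 2*f*(-343 + 4*f²) (G(f) = (2*f)*((2*f)² - 343) = (2*f)*(4*f² - 343) = (2*f)*(-343 + 4*f²) = 2*f*(-343 + 4*f²))
z(684)/(-54211) + G(-687)/Z(-504) = (2*684)/(-54211) + (-686*(-687) + 8*(-687)³)/130 = 1368*(-1/54211) + (471282 + 8*(-324242703))*(1/130) = -1368/54211 + (471282 - 2593941624)*(1/130) = -1368/54211 - 2593470342*1/130 = -1368/54211 - 1296735171/65 = -70297310444001/3523715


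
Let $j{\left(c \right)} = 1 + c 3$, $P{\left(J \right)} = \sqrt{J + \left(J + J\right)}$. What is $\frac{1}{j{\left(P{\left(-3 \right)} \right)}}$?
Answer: $\frac{1}{82} - \frac{9 i}{82} \approx 0.012195 - 0.10976 i$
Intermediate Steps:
$P{\left(J \right)} = \sqrt{3} \sqrt{J}$ ($P{\left(J \right)} = \sqrt{J + 2 J} = \sqrt{3 J} = \sqrt{3} \sqrt{J}$)
$j{\left(c \right)} = 1 + 3 c$
$\frac{1}{j{\left(P{\left(-3 \right)} \right)}} = \frac{1}{1 + 3 \sqrt{3} \sqrt{-3}} = \frac{1}{1 + 3 \sqrt{3} i \sqrt{3}} = \frac{1}{1 + 3 \cdot 3 i} = \frac{1}{1 + 9 i} = \frac{1 - 9 i}{82}$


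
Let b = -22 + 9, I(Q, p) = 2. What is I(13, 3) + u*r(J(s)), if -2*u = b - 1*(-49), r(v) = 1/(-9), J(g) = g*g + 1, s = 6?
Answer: 4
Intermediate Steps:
J(g) = 1 + g**2 (J(g) = g**2 + 1 = 1 + g**2)
b = -13
r(v) = -1/9
u = -18 (u = -(-13 - 1*(-49))/2 = -(-13 + 49)/2 = -1/2*36 = -18)
I(13, 3) + u*r(J(s)) = 2 - 18*(-1/9) = 2 + 2 = 4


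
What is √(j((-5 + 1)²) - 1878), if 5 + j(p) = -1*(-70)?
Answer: 7*I*√37 ≈ 42.579*I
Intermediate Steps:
j(p) = 65 (j(p) = -5 - 1*(-70) = -5 + 70 = 65)
√(j((-5 + 1)²) - 1878) = √(65 - 1878) = √(-1813) = 7*I*√37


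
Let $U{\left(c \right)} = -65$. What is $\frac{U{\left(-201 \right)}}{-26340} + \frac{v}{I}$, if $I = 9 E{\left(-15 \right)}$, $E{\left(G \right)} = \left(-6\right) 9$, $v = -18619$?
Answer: $\frac{16348535}{426708} \approx 38.313$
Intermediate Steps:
$E{\left(G \right)} = -54$
$I = -486$ ($I = 9 \left(-54\right) = -486$)
$\frac{U{\left(-201 \right)}}{-26340} + \frac{v}{I} = - \frac{65}{-26340} - \frac{18619}{-486} = \left(-65\right) \left(- \frac{1}{26340}\right) - - \frac{18619}{486} = \frac{13}{5268} + \frac{18619}{486} = \frac{16348535}{426708}$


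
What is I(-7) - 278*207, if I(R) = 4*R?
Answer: -57574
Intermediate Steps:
I(-7) - 278*207 = 4*(-7) - 278*207 = -28 - 57546 = -57574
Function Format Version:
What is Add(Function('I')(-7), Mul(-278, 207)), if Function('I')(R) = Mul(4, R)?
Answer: -57574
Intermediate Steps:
Add(Function('I')(-7), Mul(-278, 207)) = Add(Mul(4, -7), Mul(-278, 207)) = Add(-28, -57546) = -57574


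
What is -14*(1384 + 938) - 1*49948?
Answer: -82456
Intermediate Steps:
-14*(1384 + 938) - 1*49948 = -14*2322 - 49948 = -32508 - 49948 = -82456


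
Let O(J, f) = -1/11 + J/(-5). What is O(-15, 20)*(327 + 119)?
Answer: 14272/11 ≈ 1297.5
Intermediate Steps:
O(J, f) = -1/11 - J/5 (O(J, f) = -1*1/11 + J*(-⅕) = -1/11 - J/5)
O(-15, 20)*(327 + 119) = (-1/11 - ⅕*(-15))*(327 + 119) = (-1/11 + 3)*446 = (32/11)*446 = 14272/11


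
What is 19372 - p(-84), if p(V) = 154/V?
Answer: 116243/6 ≈ 19374.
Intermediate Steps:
19372 - p(-84) = 19372 - 154/(-84) = 19372 - 154*(-1)/84 = 19372 - 1*(-11/6) = 19372 + 11/6 = 116243/6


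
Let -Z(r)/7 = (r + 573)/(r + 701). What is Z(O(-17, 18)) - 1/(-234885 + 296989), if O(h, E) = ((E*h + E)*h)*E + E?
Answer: -38568722279/5517754088 ≈ -6.9899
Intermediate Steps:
O(h, E) = E + E*h*(E + E*h) (O(h, E) = ((E + E*h)*h)*E + E = (h*(E + E*h))*E + E = E*h*(E + E*h) + E = E + E*h*(E + E*h))
Z(r) = -7*(573 + r)/(701 + r) (Z(r) = -7*(r + 573)/(r + 701) = -7*(573 + r)/(701 + r))
Z(O(-17, 18)) - 1/(-234885 + 296989) = 7*(-573 - 18*(1 + 18*(-17) + 18*(-17)²))/(701 + 18*(1 + 18*(-17) + 18*(-17)²)) - 1/(-234885 + 296989) = 7*(-573 - 18*(1 - 306 + 18*289))/(701 + 18*(1 - 306 + 18*289)) - 1/62104 = 7*(-573 - 18*(1 - 306 + 5202))/(701 + 18*(1 - 306 + 5202)) - 1*1/62104 = 7*(-573 - 18*4897)/(701 + 18*4897) - 1/62104 = 7*(-573 - 1*88146)/(701 + 88146) - 1/62104 = 7*(-573 - 88146)/88847 - 1/62104 = 7*(1/88847)*(-88719) - 1/62104 = -621033/88847 - 1/62104 = -38568722279/5517754088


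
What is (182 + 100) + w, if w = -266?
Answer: 16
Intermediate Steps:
(182 + 100) + w = (182 + 100) - 266 = 282 - 266 = 16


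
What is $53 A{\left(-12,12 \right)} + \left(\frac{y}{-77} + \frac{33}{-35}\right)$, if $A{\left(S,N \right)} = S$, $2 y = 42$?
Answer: $- \frac{245328}{385} \approx -637.22$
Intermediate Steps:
$y = 21$ ($y = \frac{1}{2} \cdot 42 = 21$)
$53 A{\left(-12,12 \right)} + \left(\frac{y}{-77} + \frac{33}{-35}\right) = 53 \left(-12\right) + \left(\frac{21}{-77} + \frac{33}{-35}\right) = -636 + \left(21 \left(- \frac{1}{77}\right) + 33 \left(- \frac{1}{35}\right)\right) = -636 - \frac{468}{385} = - \frac{245328}{385}$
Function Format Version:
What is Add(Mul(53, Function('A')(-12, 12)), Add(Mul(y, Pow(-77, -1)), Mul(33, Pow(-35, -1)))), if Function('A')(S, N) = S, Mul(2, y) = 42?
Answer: Rational(-245328, 385) ≈ -637.22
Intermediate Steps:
y = 21 (y = Mul(Rational(1, 2), 42) = 21)
Add(Mul(53, Function('A')(-12, 12)), Add(Mul(y, Pow(-77, -1)), Mul(33, Pow(-35, -1)))) = Add(Mul(53, -12), Add(Mul(21, Pow(-77, -1)), Mul(33, Pow(-35, -1)))) = Add(-636, Add(Mul(21, Rational(-1, 77)), Mul(33, Rational(-1, 35)))) = Add(-636, Add(Rational(-3, 11), Rational(-33, 35))) = Add(-636, Rational(-468, 385)) = Rational(-245328, 385)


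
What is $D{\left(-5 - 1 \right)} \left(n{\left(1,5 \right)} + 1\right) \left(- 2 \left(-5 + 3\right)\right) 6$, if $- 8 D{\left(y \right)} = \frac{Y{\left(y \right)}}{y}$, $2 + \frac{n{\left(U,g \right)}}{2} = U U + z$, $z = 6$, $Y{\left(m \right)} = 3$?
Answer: $\frac{33}{2} \approx 16.5$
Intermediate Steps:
$n{\left(U,g \right)} = 8 + 2 U^{2}$ ($n{\left(U,g \right)} = -4 + 2 \left(U U + 6\right) = -4 + 2 \left(U^{2} + 6\right) = -4 + 2 \left(6 + U^{2}\right) = -4 + \left(12 + 2 U^{2}\right) = 8 + 2 U^{2}$)
$D{\left(y \right)} = - \frac{3}{8 y}$ ($D{\left(y \right)} = - \frac{3 \frac{1}{y}}{8} = - \frac{3}{8 y}$)
$D{\left(-5 - 1 \right)} \left(n{\left(1,5 \right)} + 1\right) \left(- 2 \left(-5 + 3\right)\right) 6 = - \frac{3}{8 \left(-5 - 1\right)} \left(\left(8 + 2 \cdot 1^{2}\right) + 1\right) \left(- 2 \left(-5 + 3\right)\right) 6 = - \frac{3}{8 \left(-5 - 1\right)} \left(\left(8 + 2 \cdot 1\right) + 1\right) \left(\left(-2\right) \left(-2\right)\right) 6 = - \frac{3}{8 \left(-6\right)} \left(\left(8 + 2\right) + 1\right) 4 \cdot 6 = \left(- \frac{3}{8}\right) \left(- \frac{1}{6}\right) \left(10 + 1\right) 4 \cdot 6 = \frac{1}{16} \cdot 11 \cdot 4 \cdot 6 = \frac{11}{16} \cdot 4 \cdot 6 = \frac{11}{4} \cdot 6 = \frac{33}{2}$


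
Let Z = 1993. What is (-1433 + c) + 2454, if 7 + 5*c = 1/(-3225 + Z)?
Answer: 1256147/1232 ≈ 1019.6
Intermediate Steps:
c = -1725/1232 (c = -7/5 + 1/(5*(-3225 + 1993)) = -7/5 + (1/5)/(-1232) = -7/5 + (1/5)*(-1/1232) = -7/5 - 1/6160 = -1725/1232 ≈ -1.4002)
(-1433 + c) + 2454 = (-1433 - 1725/1232) + 2454 = -1767181/1232 + 2454 = 1256147/1232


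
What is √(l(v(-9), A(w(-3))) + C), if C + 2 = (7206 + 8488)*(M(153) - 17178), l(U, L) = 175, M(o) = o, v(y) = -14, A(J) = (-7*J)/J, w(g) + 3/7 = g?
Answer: I*√267190177 ≈ 16346.0*I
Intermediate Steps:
w(g) = -3/7 + g
A(J) = -7
C = -267190352 (C = -2 + (7206 + 8488)*(153 - 17178) = -2 + 15694*(-17025) = -2 - 267190350 = -267190352)
√(l(v(-9), A(w(-3))) + C) = √(175 - 267190352) = √(-267190177) = I*√267190177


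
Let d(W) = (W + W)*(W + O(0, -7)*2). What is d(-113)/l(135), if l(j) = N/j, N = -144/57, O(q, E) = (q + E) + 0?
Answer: -12270105/8 ≈ -1.5338e+6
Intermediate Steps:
O(q, E) = E + q (O(q, E) = (E + q) + 0 = E + q)
N = -48/19 (N = -144*1/57 = -48/19 ≈ -2.5263)
l(j) = -48/(19*j)
d(W) = 2*W*(-14 + W) (d(W) = (W + W)*(W + (-7 + 0)*2) = (2*W)*(W - 7*2) = (2*W)*(W - 14) = (2*W)*(-14 + W) = 2*W*(-14 + W))
d(-113)/l(135) = (2*(-113)*(-14 - 113))/((-48/19/135)) = (2*(-113)*(-127))/((-48/19*1/135)) = 28702/(-16/855) = 28702*(-855/16) = -12270105/8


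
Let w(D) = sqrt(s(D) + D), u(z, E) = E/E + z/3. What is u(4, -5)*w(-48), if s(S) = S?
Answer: 28*I*sqrt(6)/3 ≈ 22.862*I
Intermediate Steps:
u(z, E) = 1 + z/3 (u(z, E) = 1 + z*(1/3) = 1 + z/3)
w(D) = sqrt(2)*sqrt(D) (w(D) = sqrt(D + D) = sqrt(2*D) = sqrt(2)*sqrt(D))
u(4, -5)*w(-48) = (1 + (1/3)*4)*(sqrt(2)*sqrt(-48)) = (1 + 4/3)*(sqrt(2)*(4*I*sqrt(3))) = 7*(4*I*sqrt(6))/3 = 28*I*sqrt(6)/3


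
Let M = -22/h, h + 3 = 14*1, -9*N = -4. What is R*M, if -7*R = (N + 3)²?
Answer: 1922/567 ≈ 3.3898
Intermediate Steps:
N = 4/9 (N = -⅑*(-4) = 4/9 ≈ 0.44444)
h = 11 (h = -3 + 14*1 = -3 + 14 = 11)
R = -961/567 (R = -(4/9 + 3)²/7 = -(31/9)²/7 = -⅐*961/81 = -961/567 ≈ -1.6949)
M = -2 (M = -22/11 = -22*1/11 = -2)
R*M = -961/567*(-2) = 1922/567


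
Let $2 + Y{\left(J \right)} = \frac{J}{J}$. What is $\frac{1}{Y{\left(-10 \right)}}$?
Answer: $-1$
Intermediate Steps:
$Y{\left(J \right)} = -1$ ($Y{\left(J \right)} = -2 + \frac{J}{J} = -2 + 1 = -1$)
$\frac{1}{Y{\left(-10 \right)}} = \frac{1}{-1} = -1$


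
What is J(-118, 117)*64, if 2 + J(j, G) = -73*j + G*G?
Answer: 1427264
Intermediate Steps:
J(j, G) = -2 + G² - 73*j (J(j, G) = -2 + (-73*j + G*G) = -2 + (-73*j + G²) = -2 + (G² - 73*j) = -2 + G² - 73*j)
J(-118, 117)*64 = (-2 + 117² - 73*(-118))*64 = (-2 + 13689 + 8614)*64 = 22301*64 = 1427264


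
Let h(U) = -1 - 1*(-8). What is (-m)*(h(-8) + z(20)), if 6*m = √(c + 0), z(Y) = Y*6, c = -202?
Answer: -127*I*√202/6 ≈ -300.83*I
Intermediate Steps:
z(Y) = 6*Y
m = I*√202/6 (m = √(-202 + 0)/6 = √(-202)/6 = (I*√202)/6 = I*√202/6 ≈ 2.3688*I)
h(U) = 7 (h(U) = -1 + 8 = 7)
(-m)*(h(-8) + z(20)) = (-I*√202/6)*(7 + 6*20) = (-I*√202/6)*(7 + 120) = -I*√202/6*127 = -127*I*√202/6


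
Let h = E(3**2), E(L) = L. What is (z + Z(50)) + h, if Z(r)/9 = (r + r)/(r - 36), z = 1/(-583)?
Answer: 299072/4081 ≈ 73.284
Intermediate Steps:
h = 9 (h = 3**2 = 9)
z = -1/583 ≈ -0.0017153
Z(r) = 18*r/(-36 + r) (Z(r) = 9*((r + r)/(r - 36)) = 9*((2*r)/(-36 + r)) = 9*(2*r/(-36 + r)) = 18*r/(-36 + r))
(z + Z(50)) + h = (-1/583 + 18*50/(-36 + 50)) + 9 = (-1/583 + 18*50/14) + 9 = (-1/583 + 18*50*(1/14)) + 9 = (-1/583 + 450/7) + 9 = 262343/4081 + 9 = 299072/4081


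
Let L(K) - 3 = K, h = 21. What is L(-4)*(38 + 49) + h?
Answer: -66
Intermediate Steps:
L(K) = 3 + K
L(-4)*(38 + 49) + h = (3 - 4)*(38 + 49) + 21 = -1*87 + 21 = -87 + 21 = -66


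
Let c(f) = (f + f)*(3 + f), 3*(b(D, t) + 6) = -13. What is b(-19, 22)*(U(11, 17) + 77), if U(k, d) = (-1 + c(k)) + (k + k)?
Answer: -12586/3 ≈ -4195.3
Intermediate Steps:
b(D, t) = -31/3 (b(D, t) = -6 + (1/3)*(-13) = -6 - 13/3 = -31/3)
c(f) = 2*f*(3 + f) (c(f) = (2*f)*(3 + f) = 2*f*(3 + f))
U(k, d) = -1 + 2*k + 2*k*(3 + k) (U(k, d) = (-1 + 2*k*(3 + k)) + (k + k) = (-1 + 2*k*(3 + k)) + 2*k = -1 + 2*k + 2*k*(3 + k))
b(-19, 22)*(U(11, 17) + 77) = -31*((-1 + 2*11**2 + 8*11) + 77)/3 = -31*((-1 + 2*121 + 88) + 77)/3 = -31*((-1 + 242 + 88) + 77)/3 = -31*(329 + 77)/3 = -31/3*406 = -12586/3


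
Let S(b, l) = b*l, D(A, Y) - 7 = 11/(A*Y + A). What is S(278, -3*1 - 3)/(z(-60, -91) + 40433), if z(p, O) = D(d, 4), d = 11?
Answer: -8340/202201 ≈ -0.041246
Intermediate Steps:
D(A, Y) = 7 + 11/(A + A*Y) (D(A, Y) = 7 + 11/(A*Y + A) = 7 + 11/(A + A*Y))
z(p, O) = 36/5 (z(p, O) = (11 + 7*11 + 7*11*4)/(11*(1 + 4)) = (1/11)*(11 + 77 + 308)/5 = (1/11)*(⅕)*396 = 36/5)
S(278, -3*1 - 3)/(z(-60, -91) + 40433) = (278*(-3*1 - 3))/(36/5 + 40433) = (278*(-3 - 3))/(202201/5) = (278*(-6))*(5/202201) = -1668*5/202201 = -8340/202201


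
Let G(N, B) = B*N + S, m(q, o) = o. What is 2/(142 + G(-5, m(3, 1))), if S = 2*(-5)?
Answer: 2/127 ≈ 0.015748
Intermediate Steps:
S = -10
G(N, B) = -10 + B*N (G(N, B) = B*N - 10 = -10 + B*N)
2/(142 + G(-5, m(3, 1))) = 2/(142 + (-10 + 1*(-5))) = 2/(142 + (-10 - 5)) = 2/(142 - 15) = 2/127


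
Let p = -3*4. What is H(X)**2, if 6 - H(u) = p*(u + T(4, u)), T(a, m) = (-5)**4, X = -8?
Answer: 54908100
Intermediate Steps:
T(a, m) = 625
p = -12
H(u) = 7506 + 12*u (H(u) = 6 - (-12)*(u + 625) = 6 - (-12)*(625 + u) = 6 - (-7500 - 12*u) = 6 + (7500 + 12*u) = 7506 + 12*u)
H(X)**2 = (7506 + 12*(-8))**2 = (7506 - 96)**2 = 7410**2 = 54908100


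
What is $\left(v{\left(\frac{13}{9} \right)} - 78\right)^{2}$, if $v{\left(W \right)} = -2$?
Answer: $6400$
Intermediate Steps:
$\left(v{\left(\frac{13}{9} \right)} - 78\right)^{2} = \left(-2 - 78\right)^{2} = \left(-80\right)^{2} = 6400$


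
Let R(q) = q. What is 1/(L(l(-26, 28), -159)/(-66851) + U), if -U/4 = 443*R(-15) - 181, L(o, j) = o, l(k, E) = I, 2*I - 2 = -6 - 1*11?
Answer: 133702/3650599423 ≈ 3.6625e-5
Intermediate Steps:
I = -15/2 (I = 1 + (-6 - 1*11)/2 = 1 + (-6 - 11)/2 = 1 + (½)*(-17) = 1 - 17/2 = -15/2 ≈ -7.5000)
l(k, E) = -15/2
U = 27304 (U = -4*(443*(-15) - 181) = -4*(-6645 - 181) = -4*(-6826) = 27304)
1/(L(l(-26, 28), -159)/(-66851) + U) = 1/(-15/2/(-66851) + 27304) = 1/(-15/2*(-1/66851) + 27304) = 1/(15/133702 + 27304) = 1/(3650599423/133702) = 133702/3650599423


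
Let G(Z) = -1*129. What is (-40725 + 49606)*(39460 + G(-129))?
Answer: 349298611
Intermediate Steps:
G(Z) = -129
(-40725 + 49606)*(39460 + G(-129)) = (-40725 + 49606)*(39460 - 129) = 8881*39331 = 349298611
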